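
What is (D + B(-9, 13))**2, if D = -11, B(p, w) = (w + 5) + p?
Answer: 4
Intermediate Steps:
B(p, w) = 5 + p + w (B(p, w) = (5 + w) + p = 5 + p + w)
(D + B(-9, 13))**2 = (-11 + (5 - 9 + 13))**2 = (-11 + 9)**2 = (-2)**2 = 4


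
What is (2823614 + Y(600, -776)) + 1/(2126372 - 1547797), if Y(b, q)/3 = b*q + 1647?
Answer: 828377649126/578575 ≈ 1.4318e+6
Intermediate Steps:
Y(b, q) = 4941 + 3*b*q (Y(b, q) = 3*(b*q + 1647) = 3*(1647 + b*q) = 4941 + 3*b*q)
(2823614 + Y(600, -776)) + 1/(2126372 - 1547797) = (2823614 + (4941 + 3*600*(-776))) + 1/(2126372 - 1547797) = (2823614 + (4941 - 1396800)) + 1/578575 = (2823614 - 1391859) + 1/578575 = 1431755 + 1/578575 = 828377649126/578575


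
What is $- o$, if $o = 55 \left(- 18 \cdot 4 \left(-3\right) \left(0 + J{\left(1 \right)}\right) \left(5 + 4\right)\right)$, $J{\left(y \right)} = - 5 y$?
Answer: $534600$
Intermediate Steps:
$o = -534600$ ($o = 55 \left(- 18 \cdot 4 \left(-3\right) \left(0 - 5\right) \left(5 + 4\right)\right) = 55 \left(- 18 \left(- 12 \left(0 - 5\right) 9\right)\right) = 55 \left(- 18 \left(- 12 \left(\left(-5\right) 9\right)\right)\right) = 55 \left(- 18 \left(\left(-12\right) \left(-45\right)\right)\right) = 55 \left(\left(-18\right) 540\right) = 55 \left(-9720\right) = -534600$)
$- o = \left(-1\right) \left(-534600\right) = 534600$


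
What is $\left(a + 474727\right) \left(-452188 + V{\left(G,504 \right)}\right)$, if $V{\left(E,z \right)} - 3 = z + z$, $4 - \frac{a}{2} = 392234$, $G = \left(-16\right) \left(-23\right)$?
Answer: $139744405741$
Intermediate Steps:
$G = 368$
$a = -784460$ ($a = 8 - 784468 = -784460$)
$V{\left(E,z \right)} = 3 + 2 z$ ($V{\left(E,z \right)} = 3 + \left(z + z\right) = 3 + 2 z$)
$\left(a + 474727\right) \left(-452188 + V{\left(G,504 \right)}\right) = \left(-784460 + 474727\right) \left(-452188 + \left(3 + 2 \cdot 504\right)\right) = - 309733 \left(-452188 + \left(3 + 1008\right)\right) = - 309733 \left(-452188 + 1011\right) = \left(-309733\right) \left(-451177\right) = 139744405741$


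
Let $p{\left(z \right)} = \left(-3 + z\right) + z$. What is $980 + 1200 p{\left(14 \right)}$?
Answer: $30980$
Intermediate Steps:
$p{\left(z \right)} = -3 + 2 z$
$980 + 1200 p{\left(14 \right)} = 980 + 1200 \left(-3 + 2 \cdot 14\right) = 980 + 1200 \left(-3 + 28\right) = 980 + 1200 \cdot 25 = 980 + 30000 = 30980$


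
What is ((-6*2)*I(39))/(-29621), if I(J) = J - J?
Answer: 0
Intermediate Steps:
I(J) = 0
((-6*2)*I(39))/(-29621) = (-6*2*0)/(-29621) = -12*0*(-1/29621) = 0*(-1/29621) = 0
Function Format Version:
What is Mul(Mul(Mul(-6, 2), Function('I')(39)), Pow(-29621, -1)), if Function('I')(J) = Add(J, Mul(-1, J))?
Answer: 0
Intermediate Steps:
Function('I')(J) = 0
Mul(Mul(Mul(-6, 2), Function('I')(39)), Pow(-29621, -1)) = Mul(Mul(Mul(-6, 2), 0), Pow(-29621, -1)) = Mul(Mul(-12, 0), Rational(-1, 29621)) = Mul(0, Rational(-1, 29621)) = 0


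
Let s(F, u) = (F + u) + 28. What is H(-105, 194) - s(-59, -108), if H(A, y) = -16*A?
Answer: 1819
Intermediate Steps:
s(F, u) = 28 + F + u
H(-105, 194) - s(-59, -108) = -16*(-105) - (28 - 59 - 108) = 1680 - 1*(-139) = 1680 + 139 = 1819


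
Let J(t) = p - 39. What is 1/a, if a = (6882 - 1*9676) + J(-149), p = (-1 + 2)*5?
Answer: -1/2828 ≈ -0.00035361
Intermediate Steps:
p = 5 (p = 1*5 = 5)
J(t) = -34 (J(t) = 5 - 39 = -34)
a = -2828 (a = (6882 - 1*9676) - 34 = (6882 - 9676) - 34 = -2794 - 34 = -2828)
1/a = 1/(-2828) = -1/2828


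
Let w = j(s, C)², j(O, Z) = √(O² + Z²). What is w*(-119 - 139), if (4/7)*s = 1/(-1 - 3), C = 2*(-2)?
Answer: -534705/128 ≈ -4177.4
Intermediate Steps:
C = -4
s = -7/16 (s = 7/(4*(-1 - 3)) = (7/4)/(-4) = (7/4)*(-¼) = -7/16 ≈ -0.43750)
w = 4145/256 (w = (√((-7/16)² + (-4)²))² = (√(49/256 + 16))² = (√(4145/256))² = (√4145/16)² = 4145/256 ≈ 16.191)
w*(-119 - 139) = 4145*(-119 - 139)/256 = (4145/256)*(-258) = -534705/128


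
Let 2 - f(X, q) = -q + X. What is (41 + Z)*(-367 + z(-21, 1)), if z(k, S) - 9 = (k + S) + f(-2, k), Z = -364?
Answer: 127585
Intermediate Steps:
f(X, q) = 2 + q - X (f(X, q) = 2 - (-q + X) = 2 - (X - q) = 2 + (q - X) = 2 + q - X)
z(k, S) = 13 + S + 2*k (z(k, S) = 9 + ((k + S) + (2 + k - 1*(-2))) = 9 + ((S + k) + (2 + k + 2)) = 9 + ((S + k) + (4 + k)) = 9 + (4 + S + 2*k) = 13 + S + 2*k)
(41 + Z)*(-367 + z(-21, 1)) = (41 - 364)*(-367 + (13 + 1 + 2*(-21))) = -323*(-367 + (13 + 1 - 42)) = -323*(-367 - 28) = -323*(-395) = 127585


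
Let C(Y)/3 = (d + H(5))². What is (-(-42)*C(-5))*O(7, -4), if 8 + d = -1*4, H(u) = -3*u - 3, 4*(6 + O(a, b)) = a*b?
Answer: -1474200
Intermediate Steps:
O(a, b) = -6 + a*b/4 (O(a, b) = -6 + (a*b)/4 = -6 + a*b/4)
H(u) = -3 - 3*u
d = -12 (d = -8 - 1*4 = -8 - 4 = -12)
C(Y) = 2700 (C(Y) = 3*(-12 + (-3 - 3*5))² = 3*(-12 + (-3 - 15))² = 3*(-12 - 18)² = 3*(-30)² = 3*900 = 2700)
(-(-42)*C(-5))*O(7, -4) = (-(-42)*2700)*(-6 + (¼)*7*(-4)) = (-42*(-2700))*(-6 - 7) = 113400*(-13) = -1474200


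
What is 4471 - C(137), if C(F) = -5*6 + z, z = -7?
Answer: 4508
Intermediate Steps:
C(F) = -37 (C(F) = -5*6 - 7 = -30 - 7 = -37)
4471 - C(137) = 4471 - 1*(-37) = 4471 + 37 = 4508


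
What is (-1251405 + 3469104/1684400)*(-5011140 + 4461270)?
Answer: 14488133623601544/21055 ≈ 6.8811e+11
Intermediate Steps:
(-1251405 + 3469104/1684400)*(-5011140 + 4461270) = (-1251405 + 3469104*(1/1684400))*(-549870) = (-1251405 + 216819/105275)*(-549870) = -131741444556/105275*(-549870) = 14488133623601544/21055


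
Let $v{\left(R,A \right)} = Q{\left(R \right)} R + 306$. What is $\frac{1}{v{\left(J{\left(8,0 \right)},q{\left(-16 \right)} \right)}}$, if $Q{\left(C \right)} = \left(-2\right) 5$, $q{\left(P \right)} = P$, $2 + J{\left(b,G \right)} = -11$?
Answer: $\frac{1}{436} \approx 0.0022936$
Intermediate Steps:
$J{\left(b,G \right)} = -13$ ($J{\left(b,G \right)} = -2 - 11 = -13$)
$Q{\left(C \right)} = -10$
$v{\left(R,A \right)} = 306 - 10 R$ ($v{\left(R,A \right)} = - 10 R + 306 = 306 - 10 R$)
$\frac{1}{v{\left(J{\left(8,0 \right)},q{\left(-16 \right)} \right)}} = \frac{1}{306 - -130} = \frac{1}{306 + 130} = \frac{1}{436}$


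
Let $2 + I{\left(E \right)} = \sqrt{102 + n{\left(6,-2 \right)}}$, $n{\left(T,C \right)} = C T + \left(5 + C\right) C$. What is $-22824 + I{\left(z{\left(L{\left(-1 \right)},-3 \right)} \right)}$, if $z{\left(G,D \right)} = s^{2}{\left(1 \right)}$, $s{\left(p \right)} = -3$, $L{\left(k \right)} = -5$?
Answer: $-22826 + 2 \sqrt{21} \approx -22817.0$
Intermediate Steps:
$n{\left(T,C \right)} = C T + C \left(5 + C\right)$
$z{\left(G,D \right)} = 9$ ($z{\left(G,D \right)} = \left(-3\right)^{2} = 9$)
$I{\left(E \right)} = -2 + 2 \sqrt{21}$ ($I{\left(E \right)} = -2 + \sqrt{102 - 2 \left(5 - 2 + 6\right)} = -2 + \sqrt{102 - 18} = -2 + \sqrt{84} = -2 + 2 \sqrt{21}$)
$-22824 + I{\left(z{\left(L{\left(-1 \right)},-3 \right)} \right)} = -22824 - \left(2 - 2 \sqrt{21}\right) = -22826 + 2 \sqrt{21}$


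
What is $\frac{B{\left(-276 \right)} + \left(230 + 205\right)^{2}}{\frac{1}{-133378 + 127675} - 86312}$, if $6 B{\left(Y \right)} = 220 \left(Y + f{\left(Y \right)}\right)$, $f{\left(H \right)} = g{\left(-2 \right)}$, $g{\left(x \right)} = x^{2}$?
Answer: $- \frac{1022272255}{492237337} \approx -2.0768$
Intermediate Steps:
$f{\left(H \right)} = 4$ ($f{\left(H \right)} = \left(-2\right)^{2} = 4$)
$B{\left(Y \right)} = \frac{440}{3} + \frac{110 Y}{3}$ ($B{\left(Y \right)} = \frac{220 \left(Y + 4\right)}{6} = \frac{220 \left(4 + Y\right)}{6} = \frac{880 + 220 Y}{6} = \frac{440}{3} + \frac{110 Y}{3}$)
$\frac{B{\left(-276 \right)} + \left(230 + 205\right)^{2}}{\frac{1}{-133378 + 127675} - 86312} = \frac{\left(\frac{440}{3} + \frac{110}{3} \left(-276\right)\right) + \left(230 + 205\right)^{2}}{\frac{1}{-133378 + 127675} - 86312} = \frac{\left(\frac{440}{3} - 10120\right) + 435^{2}}{\frac{1}{-5703} - 86312} = \frac{- \frac{29920}{3} + 189225}{- \frac{1}{5703} - 86312} = \frac{537755}{3 \left(- \frac{492237337}{5703}\right)} = \frac{537755}{3} \left(- \frac{5703}{492237337}\right) = - \frac{1022272255}{492237337}$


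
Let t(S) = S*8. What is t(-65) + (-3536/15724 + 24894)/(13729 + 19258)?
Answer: -67331529010/129671897 ≈ -519.25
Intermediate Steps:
t(S) = 8*S
t(-65) + (-3536/15724 + 24894)/(13729 + 19258) = 8*(-65) + (-3536/15724 + 24894)/(13729 + 19258) = -520 + (-3536*1/15724 + 24894)/32987 = -520 + (-884/3931 + 24894)*(1/32987) = -520 + (97857430/3931)*(1/32987) = -520 + 97857430/129671897 = -67331529010/129671897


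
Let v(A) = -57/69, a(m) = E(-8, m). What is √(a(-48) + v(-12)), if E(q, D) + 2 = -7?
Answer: I*√5198/23 ≈ 3.1347*I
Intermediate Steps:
E(q, D) = -9 (E(q, D) = -2 - 7 = -9)
a(m) = -9
v(A) = -19/23 (v(A) = -57*1/69 = -19/23)
√(a(-48) + v(-12)) = √(-9 - 19/23) = √(-226/23) = I*√5198/23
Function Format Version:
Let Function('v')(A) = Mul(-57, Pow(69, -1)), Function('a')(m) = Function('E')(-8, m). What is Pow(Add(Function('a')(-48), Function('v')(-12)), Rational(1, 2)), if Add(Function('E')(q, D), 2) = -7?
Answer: Mul(Rational(1, 23), I, Pow(5198, Rational(1, 2))) ≈ Mul(3.1347, I)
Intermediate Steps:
Function('E')(q, D) = -9 (Function('E')(q, D) = Add(-2, -7) = -9)
Function('a')(m) = -9
Function('v')(A) = Rational(-19, 23) (Function('v')(A) = Mul(-57, Rational(1, 69)) = Rational(-19, 23))
Pow(Add(Function('a')(-48), Function('v')(-12)), Rational(1, 2)) = Pow(Add(-9, Rational(-19, 23)), Rational(1, 2)) = Pow(Rational(-226, 23), Rational(1, 2)) = Mul(Rational(1, 23), I, Pow(5198, Rational(1, 2)))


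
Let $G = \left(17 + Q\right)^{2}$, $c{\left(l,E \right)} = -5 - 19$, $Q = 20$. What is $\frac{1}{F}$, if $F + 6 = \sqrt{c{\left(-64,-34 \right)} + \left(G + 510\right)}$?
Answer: $\frac{6}{1819} + \frac{\sqrt{1855}}{1819} \approx 0.026976$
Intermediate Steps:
$c{\left(l,E \right)} = -24$
$G = 1369$ ($G = \left(17 + 20\right)^{2} = 37^{2} = 1369$)
$F = -6 + \sqrt{1855}$ ($F = -6 + \sqrt{-24 + \left(1369 + 510\right)} = -6 + \sqrt{-24 + 1879} = -6 + \sqrt{1855} \approx 37.07$)
$\frac{1}{F} = \frac{1}{-6 + \sqrt{1855}}$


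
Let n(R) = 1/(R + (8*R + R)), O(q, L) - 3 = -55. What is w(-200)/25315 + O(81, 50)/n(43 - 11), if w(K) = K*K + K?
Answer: -84240360/5063 ≈ -16638.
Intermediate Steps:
O(q, L) = -52 (O(q, L) = 3 - 55 = -52)
n(R) = 1/(10*R) (n(R) = 1/(R + 9*R) = 1/(10*R))
w(K) = K + K**2 (w(K) = K**2 + K = K + K**2)
w(-200)/25315 + O(81, 50)/n(43 - 11) = -200*(1 - 200)/25315 - 52/(1/(10*(43 - 11))) = -200*(-199)*(1/25315) - 52/((1/10)/32) = 39800*(1/25315) - 52/((1/10)*(1/32)) = 7960/5063 - 52/1/320 = 7960/5063 - 52*320 = 7960/5063 - 16640 = -84240360/5063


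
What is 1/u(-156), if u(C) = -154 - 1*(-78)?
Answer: -1/76 ≈ -0.013158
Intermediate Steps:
u(C) = -76 (u(C) = -154 + 78 = -76)
1/u(-156) = 1/(-76) = -1/76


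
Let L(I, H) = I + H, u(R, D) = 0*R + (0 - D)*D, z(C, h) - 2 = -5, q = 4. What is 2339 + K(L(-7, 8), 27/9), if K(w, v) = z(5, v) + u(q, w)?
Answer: 2335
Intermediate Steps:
z(C, h) = -3 (z(C, h) = 2 - 5 = -3)
u(R, D) = -D**2 (u(R, D) = 0 + (-D)*D = 0 - D**2 = -D**2)
L(I, H) = H + I
K(w, v) = -3 - w**2
2339 + K(L(-7, 8), 27/9) = 2339 + (-3 - (8 - 7)**2) = 2339 + (-3 - 1*1**2) = 2339 + (-3 - 1*1) = 2339 + (-3 - 1) = 2339 - 4 = 2335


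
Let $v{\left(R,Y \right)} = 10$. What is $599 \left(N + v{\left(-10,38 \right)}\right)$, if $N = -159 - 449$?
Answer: $-358202$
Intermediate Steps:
$N = -608$ ($N = -159 - 449 = -608$)
$599 \left(N + v{\left(-10,38 \right)}\right) = 599 \left(-608 + 10\right) = 599 \left(-598\right) = -358202$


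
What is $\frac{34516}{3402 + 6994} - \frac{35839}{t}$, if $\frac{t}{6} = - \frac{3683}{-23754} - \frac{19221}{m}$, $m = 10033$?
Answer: $\frac{3703422884413722}{1090603022905} \approx 3395.8$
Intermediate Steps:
$t = - \frac{419624095}{39720647}$ ($t = 6 \left(- \frac{3683}{-23754} - \frac{19221}{10033}\right) = 6 \left(\left(-3683\right) \left(- \frac{1}{23754}\right) - \frac{19221}{10033}\right) = 6 \left(\frac{3683}{23754} - \frac{19221}{10033}\right) = 6 \left(- \frac{419624095}{238323882}\right) = - \frac{419624095}{39720647} \approx -10.564$)
$\frac{34516}{3402 + 6994} - \frac{35839}{t} = \frac{34516}{3402 + 6994} - \frac{35839}{- \frac{419624095}{39720647}} = \frac{34516}{10396} - - \frac{1423548267833}{419624095} = 34516 \cdot \frac{1}{10396} + \frac{1423548267833}{419624095} = \frac{8629}{2599} + \frac{1423548267833}{419624095} = \frac{3703422884413722}{1090603022905}$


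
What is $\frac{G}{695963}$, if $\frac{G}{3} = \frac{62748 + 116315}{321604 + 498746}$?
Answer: $\frac{179063}{190311082350} \approx 9.409 \cdot 10^{-7}$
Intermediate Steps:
$G = \frac{179063}{273450}$ ($G = 3 \frac{62748 + 116315}{321604 + 498746} = 3 \cdot \frac{179063}{820350} = \frac{179063}{273450} \approx 0.65483$)
$\frac{G}{695963} = \frac{179063}{273450 \cdot 695963} = \frac{179063}{273450} \cdot \frac{1}{695963} = \frac{179063}{190311082350}$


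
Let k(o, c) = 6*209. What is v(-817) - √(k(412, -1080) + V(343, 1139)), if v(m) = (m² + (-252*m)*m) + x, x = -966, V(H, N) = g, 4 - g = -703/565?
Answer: -167540705 - √401982245/565 ≈ -1.6754e+8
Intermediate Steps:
g = 2963/565 (g = 4 - (-703)/565 = 4 - 1*(-703/565) = 4 + 703/565 = 2963/565 ≈ 5.2442)
V(H, N) = 2963/565
k(o, c) = 1254
v(m) = -966 - 251*m² (v(m) = (m² + (-252*m)*m) - 966 = (m² - 252*m²) - 966 = -251*m² - 966 = -966 - 251*m²)
v(-817) - √(k(412, -1080) + V(343, 1139)) = (-966 - 251*(-817)²) - √(1254 + 2963/565) = (-966 - 251*667489) - √(711473/565) = (-966 - 167539739) - √401982245/565 = -167540705 - √401982245/565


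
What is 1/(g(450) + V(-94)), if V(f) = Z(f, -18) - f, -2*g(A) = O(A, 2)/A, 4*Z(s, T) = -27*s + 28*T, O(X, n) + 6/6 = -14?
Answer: 60/36151 ≈ 0.0016597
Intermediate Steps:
O(X, n) = -15 (O(X, n) = -1 - 14 = -15)
Z(s, T) = 7*T - 27*s/4 (Z(s, T) = (-27*s + 28*T)/4 = 7*T - 27*s/4)
g(A) = 15/(2*A) (g(A) = -(-15)/(2*A) = 15/(2*A))
V(f) = -126 - 31*f/4 (V(f) = (7*(-18) - 27*f/4) - f = (-126 - 27*f/4) - f = -126 - 31*f/4)
1/(g(450) + V(-94)) = 1/((15/2)/450 + (-126 - 31/4*(-94))) = 1/((15/2)*(1/450) + (-126 + 1457/2)) = 1/(1/60 + 1205/2) = 1/(36151/60) = 60/36151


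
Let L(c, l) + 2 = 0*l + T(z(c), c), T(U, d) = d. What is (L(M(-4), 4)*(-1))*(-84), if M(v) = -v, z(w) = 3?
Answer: 168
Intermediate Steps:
L(c, l) = -2 + c (L(c, l) = -2 + (0*l + c) = -2 + (0 + c) = -2 + c)
(L(M(-4), 4)*(-1))*(-84) = ((-2 - 1*(-4))*(-1))*(-84) = ((-2 + 4)*(-1))*(-84) = (2*(-1))*(-84) = -2*(-84) = 168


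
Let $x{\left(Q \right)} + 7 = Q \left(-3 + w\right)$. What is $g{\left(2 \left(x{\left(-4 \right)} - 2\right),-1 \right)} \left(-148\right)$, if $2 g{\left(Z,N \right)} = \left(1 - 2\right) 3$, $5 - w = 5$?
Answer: $222$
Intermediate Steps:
$w = 0$ ($w = 5 - 5 = 0$)
$x{\left(Q \right)} = -7 - 3 Q$ ($x{\left(Q \right)} = -7 + Q \left(-3 + 0\right) = -7 + Q \left(-3\right) = -7 - 3 Q$)
$g{\left(Z,N \right)} = - \frac{3}{2}$ ($g{\left(Z,N \right)} = \frac{\left(1 - 2\right) 3}{2} = \frac{\left(-1\right) 3}{2} = \frac{1}{2} \left(-3\right) = - \frac{3}{2}$)
$g{\left(2 \left(x{\left(-4 \right)} - 2\right),-1 \right)} \left(-148\right) = \left(- \frac{3}{2}\right) \left(-148\right) = 222$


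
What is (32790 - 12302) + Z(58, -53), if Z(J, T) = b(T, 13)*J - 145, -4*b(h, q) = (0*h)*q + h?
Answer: 42223/2 ≈ 21112.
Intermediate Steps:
b(h, q) = -h/4 (b(h, q) = -((0*h)*q + h)/4 = -(0*q + h)/4 = -(0 + h)/4 = -h/4)
Z(J, T) = -145 - J*T/4 (Z(J, T) = (-T/4)*J - 145 = -J*T/4 - 145 = -145 - J*T/4)
(32790 - 12302) + Z(58, -53) = (32790 - 12302) + (-145 - ¼*58*(-53)) = 20488 + (-145 + 1537/2) = 20488 + 1247/2 = 42223/2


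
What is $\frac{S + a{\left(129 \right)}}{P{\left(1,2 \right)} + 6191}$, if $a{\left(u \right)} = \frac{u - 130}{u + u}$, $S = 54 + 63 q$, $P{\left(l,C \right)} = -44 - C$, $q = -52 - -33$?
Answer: $- \frac{58979}{317082} \approx -0.18601$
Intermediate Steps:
$q = -19$ ($q = -52 + 33 = -19$)
$S = -1143$ ($S = 54 + 63 \left(-19\right) = 54 - 1197 = -1143$)
$a{\left(u \right)} = \frac{-130 + u}{2 u}$
$\frac{S + a{\left(129 \right)}}{P{\left(1,2 \right)} + 6191} = \frac{-1143 + \frac{-130 + 129}{2 \cdot 129}}{\left(-44 - 2\right) + 6191} = \frac{-1143 + \frac{1}{2} \cdot \frac{1}{129} \left(-1\right)}{\left(-44 - 2\right) + 6191} = \frac{-1143 - \frac{1}{258}}{-46 + 6191} = - \frac{294895}{258 \cdot 6145} = \left(- \frac{294895}{258}\right) \frac{1}{6145} = - \frac{58979}{317082}$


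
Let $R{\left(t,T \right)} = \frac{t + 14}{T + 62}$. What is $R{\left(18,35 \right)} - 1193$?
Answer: $- \frac{115689}{97} \approx -1192.7$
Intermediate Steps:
$R{\left(t,T \right)} = \frac{14 + t}{62 + T}$
$R{\left(18,35 \right)} - 1193 = \frac{14 + 18}{62 + 35} - 1193 = \frac{1}{97} \cdot 32 - 1193 = \frac{32}{97} - 1193 = - \frac{115689}{97}$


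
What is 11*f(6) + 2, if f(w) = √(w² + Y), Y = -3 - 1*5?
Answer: 2 + 22*√7 ≈ 60.207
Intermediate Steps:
Y = -8 (Y = -3 - 5 = -8)
f(w) = √(-8 + w²) (f(w) = √(w² - 8) = √(-8 + w²))
11*f(6) + 2 = 11*√(-8 + 6²) + 2 = 11*√(-8 + 36) + 2 = 11*√28 + 2 = 11*(2*√7) + 2 = 22*√7 + 2 = 2 + 22*√7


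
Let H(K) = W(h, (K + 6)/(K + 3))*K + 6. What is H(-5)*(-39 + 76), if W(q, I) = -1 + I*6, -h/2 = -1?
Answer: 962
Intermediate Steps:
h = 2 (h = -2*(-1) = 2)
W(q, I) = -1 + 6*I
H(K) = 6 + K*(-1 + 6*(6 + K)/(3 + K)) (H(K) = (-1 + 6*((K + 6)/(K + 3)))*K + 6 = (-1 + 6*((6 + K)/(3 + K)))*K + 6 = (-1 + 6*(6 + K)/(3 + K))*K + 6 = K*(-1 + 6*(6 + K)/(3 + K)) + 6 = 6 + K*(-1 + 6*(6 + K)/(3 + K)))
H(-5)*(-39 + 76) = ((18 + 5*(-5)² + 39*(-5))/(3 - 5))*(-39 + 76) = ((18 + 5*25 - 195)/(-2))*37 = -(18 + 125 - 195)/2*37 = -½*(-52)*37 = 26*37 = 962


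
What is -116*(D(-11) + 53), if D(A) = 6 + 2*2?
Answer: -7308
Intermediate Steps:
D(A) = 10 (D(A) = 6 + 4 = 10)
-116*(D(-11) + 53) = -116*(10 + 53) = -116*63 = -7308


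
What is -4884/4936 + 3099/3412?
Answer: -170943/2105204 ≈ -0.081200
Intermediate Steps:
-4884/4936 + 3099/3412 = -4884*1/4936 + 3099*(1/3412) = -1221/1234 + 3099/3412 = -170943/2105204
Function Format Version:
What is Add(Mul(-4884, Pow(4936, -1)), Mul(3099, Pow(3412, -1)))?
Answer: Rational(-170943, 2105204) ≈ -0.081200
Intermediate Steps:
Add(Mul(-4884, Pow(4936, -1)), Mul(3099, Pow(3412, -1))) = Add(Mul(-4884, Rational(1, 4936)), Mul(3099, Rational(1, 3412))) = Add(Rational(-1221, 1234), Rational(3099, 3412)) = Rational(-170943, 2105204)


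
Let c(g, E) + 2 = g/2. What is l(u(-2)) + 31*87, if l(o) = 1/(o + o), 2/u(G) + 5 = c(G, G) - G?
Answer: 5391/2 ≈ 2695.5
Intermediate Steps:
c(g, E) = -2 + g/2
u(G) = 2/(-7 - G/2) (u(G) = 2/(-5 + ((-2 + G/2) - G)) = 2/(-5 + (-2 - G/2)) = 2/(-7 - G/2))
l(o) = 1/(2*o)
l(u(-2)) + 31*87 = 1/(2*((-4/(14 - 2)))) + 31*87 = 1/(2*((-4/12))) + 2697 = 1/(2*((-4*1/12))) + 2697 = 1/(2*(-⅓)) + 2697 = (½)*(-3) + 2697 = -3/2 + 2697 = 5391/2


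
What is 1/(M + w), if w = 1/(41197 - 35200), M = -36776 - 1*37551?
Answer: -5997/445739018 ≈ -1.3454e-5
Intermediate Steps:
M = -74327 (M = -36776 - 37551 = -74327)
w = 1/5997 ≈ 0.00016675
1/(M + w) = 1/(-74327 + 1/5997) = 1/(-445739018/5997) = -5997/445739018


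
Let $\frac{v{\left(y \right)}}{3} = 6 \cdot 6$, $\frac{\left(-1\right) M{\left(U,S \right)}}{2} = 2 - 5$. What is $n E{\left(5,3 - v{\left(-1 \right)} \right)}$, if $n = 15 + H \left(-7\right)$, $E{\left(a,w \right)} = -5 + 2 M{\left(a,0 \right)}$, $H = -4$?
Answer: $301$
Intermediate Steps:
$M{\left(U,S \right)} = 6$ ($M{\left(U,S \right)} = - 2 \left(2 - 5\right) = \left(-2\right) \left(-3\right) = 6$)
$v{\left(y \right)} = 108$ ($v{\left(y \right)} = 3 \cdot 6 \cdot 6 = 3 \cdot 36 = 108$)
$E{\left(a,w \right)} = 7$ ($E{\left(a,w \right)} = -5 + 2 \cdot 6 = -5 + 12 = 7$)
$n = 43$ ($n = 15 - -28 = 15 + 28 = 43$)
$n E{\left(5,3 - v{\left(-1 \right)} \right)} = 43 \cdot 7 = 301$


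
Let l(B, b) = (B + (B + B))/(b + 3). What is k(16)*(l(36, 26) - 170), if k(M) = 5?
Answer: -24110/29 ≈ -831.38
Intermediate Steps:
l(B, b) = 3*B/(3 + b) (l(B, b) = (B + 2*B)/(3 + b) = (3*B)/(3 + b) = 3*B/(3 + b))
k(16)*(l(36, 26) - 170) = 5*(3*36/(3 + 26) - 170) = 5*(3*36/29 - 170) = 5*(3*36*(1/29) - 170) = 5*(108/29 - 170) = 5*(-4822/29) = -24110/29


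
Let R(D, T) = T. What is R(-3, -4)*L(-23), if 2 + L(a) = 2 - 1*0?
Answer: 0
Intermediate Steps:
L(a) = 0 (L(a) = -2 + (2 - 1*0) = -2 + (2 + 0) = -2 + 2 = 0)
R(-3, -4)*L(-23) = -4*0 = 0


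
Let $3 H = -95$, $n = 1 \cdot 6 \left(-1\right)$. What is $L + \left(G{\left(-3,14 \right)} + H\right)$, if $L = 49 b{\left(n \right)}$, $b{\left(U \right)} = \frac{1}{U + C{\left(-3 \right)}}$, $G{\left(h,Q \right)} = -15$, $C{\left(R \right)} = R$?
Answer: $- \frac{469}{9} \approx -52.111$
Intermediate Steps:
$n = -6$ ($n = 6 \left(-1\right) = -6$)
$H = - \frac{95}{3}$ ($H = \frac{1}{3} \left(-95\right) = - \frac{95}{3} \approx -31.667$)
$b{\left(U \right)} = \frac{1}{-3 + U}$ ($b{\left(U \right)} = \frac{1}{U - 3} = \frac{1}{-3 + U}$)
$L = - \frac{49}{9}$ ($L = \frac{49}{-3 - 6} = \frac{49}{-9} = 49 \left(- \frac{1}{9}\right) = - \frac{49}{9} \approx -5.4444$)
$L + \left(G{\left(-3,14 \right)} + H\right) = - \frac{49}{9} - \frac{140}{3} = - \frac{469}{9}$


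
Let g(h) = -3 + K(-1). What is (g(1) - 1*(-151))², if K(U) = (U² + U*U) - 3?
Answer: 21609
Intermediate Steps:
K(U) = -3 + 2*U² (K(U) = (U² + U²) - 3 = 2*U² - 3 = -3 + 2*U²)
g(h) = -4 (g(h) = -3 + (-3 + 2*(-1)²) = -3 + (-3 + 2*1) = -3 + (-3 + 2) = -3 - 1 = -4)
(g(1) - 1*(-151))² = (-4 - 1*(-151))² = (-4 + 151)² = 147² = 21609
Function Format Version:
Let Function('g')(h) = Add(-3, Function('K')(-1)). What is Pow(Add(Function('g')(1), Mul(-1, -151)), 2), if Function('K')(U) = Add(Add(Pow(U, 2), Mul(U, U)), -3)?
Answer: 21609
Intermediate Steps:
Function('K')(U) = Add(-3, Mul(2, Pow(U, 2))) (Function('K')(U) = Add(Add(Pow(U, 2), Pow(U, 2)), -3) = Add(Mul(2, Pow(U, 2)), -3) = Add(-3, Mul(2, Pow(U, 2))))
Function('g')(h) = -4 (Function('g')(h) = Add(-3, Add(-3, Mul(2, Pow(-1, 2)))) = Add(-3, Add(-3, Mul(2, 1))) = Add(-3, Add(-3, 2)) = Add(-3, -1) = -4)
Pow(Add(Function('g')(1), Mul(-1, -151)), 2) = Pow(Add(-4, Mul(-1, -151)), 2) = Pow(Add(-4, 151), 2) = Pow(147, 2) = 21609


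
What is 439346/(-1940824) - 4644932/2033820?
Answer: -1238568273211/493410833460 ≈ -2.5102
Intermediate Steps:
439346/(-1940824) - 4644932/2033820 = 439346*(-1/1940824) - 4644932*1/2033820 = -219673/970412 - 1161233/508455 = -1238568273211/493410833460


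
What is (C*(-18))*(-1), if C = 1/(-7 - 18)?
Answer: -18/25 ≈ -0.72000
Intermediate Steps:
C = -1/25 (C = 1/(-25) = -1/25 ≈ -0.040000)
(C*(-18))*(-1) = -1/25*(-18)*(-1) = (18/25)*(-1) = -18/25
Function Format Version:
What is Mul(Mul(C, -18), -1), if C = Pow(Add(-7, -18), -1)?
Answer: Rational(-18, 25) ≈ -0.72000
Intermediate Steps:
C = Rational(-1, 25) (C = Pow(-25, -1) = Rational(-1, 25) ≈ -0.040000)
Mul(Mul(C, -18), -1) = Mul(Mul(Rational(-1, 25), -18), -1) = Mul(Rational(18, 25), -1) = Rational(-18, 25)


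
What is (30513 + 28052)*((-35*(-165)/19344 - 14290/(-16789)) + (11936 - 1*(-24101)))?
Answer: 17575477707966545/8327344 ≈ 2.1106e+9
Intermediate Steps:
(30513 + 28052)*((-35*(-165)/19344 - 14290/(-16789)) + (11936 - 1*(-24101))) = 58565*((5775*(1/19344) - 14290*(-1/16789)) + (11936 + 24101)) = 58565*((1925/6448 + 14290/16789) + 36037) = 58565*(124460745/108255472 + 36037) = 58565*(3901326905209/108255472) = 17575477707966545/8327344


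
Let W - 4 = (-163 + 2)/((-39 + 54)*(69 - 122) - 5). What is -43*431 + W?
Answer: -14823039/800 ≈ -18529.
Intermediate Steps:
W = 3361/800 (W = 4 + (-163 + 2)/((-39 + 54)*(69 - 122) - 5) = 4 - 161/(15*(-53) - 5) = 4 - 161/(-795 - 5) = 4 - 161/(-800) = 4 - 161*(-1/800) = 4 + 161/800 = 3361/800 ≈ 4.2012)
-43*431 + W = -43*431 + 3361/800 = -18533 + 3361/800 = -14823039/800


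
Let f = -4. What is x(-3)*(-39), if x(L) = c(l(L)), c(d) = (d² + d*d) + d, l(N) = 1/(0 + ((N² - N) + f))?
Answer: -195/32 ≈ -6.0938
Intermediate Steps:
l(N) = 1/(-4 + N² - N) (l(N) = 1/(0 + ((N² - N) - 4)) = 1/(0 + (-4 + N² - N)) = 1/(-4 + N² - N))
c(d) = d + 2*d² (c(d) = (d² + d²) + d = 2*d² + d = d + 2*d²)
x(L) = (1 + 2/(-4 + L² - L))/(-4 + L² - L)
x(-3)*(-39) = ((-2 + (-3)² - 1*(-3))/(4 - 3 - 1*(-3)²)²)*(-39) = ((-2 + 9 + 3)/(4 - 3 - 1*9)²)*(-39) = (10/(4 - 3 - 9)²)*(-39) = (10/(-8)²)*(-39) = ((1/64)*10)*(-39) = (5/32)*(-39) = -195/32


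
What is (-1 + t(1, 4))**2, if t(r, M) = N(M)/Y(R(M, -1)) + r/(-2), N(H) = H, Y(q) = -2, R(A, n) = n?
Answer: 49/4 ≈ 12.250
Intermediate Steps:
t(r, M) = -M/2 - r/2 (t(r, M) = M/(-2) + r/(-2) = M*(-1/2) + r*(-1/2) = -M/2 - r/2)
(-1 + t(1, 4))**2 = (-1 + (-1/2*4 - 1/2*1))**2 = (-1 + (-2 - 1/2))**2 = (-1 - 5/2)**2 = (-7/2)**2 = 49/4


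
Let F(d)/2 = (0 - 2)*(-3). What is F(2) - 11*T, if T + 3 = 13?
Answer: -98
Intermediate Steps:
T = 10 (T = -3 + 13 = 10)
F(d) = 12 (F(d) = 2*((0 - 2)*(-3)) = 2*(-2*(-3)) = 2*6 = 12)
F(2) - 11*T = 12 - 11*10 = 12 - 110 = -98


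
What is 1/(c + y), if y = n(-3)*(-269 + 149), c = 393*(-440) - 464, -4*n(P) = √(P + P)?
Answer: -21673/3757752107 - 15*I*√6/15031008428 ≈ -5.7675e-6 - 2.4444e-9*I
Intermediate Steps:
n(P) = -√2*√P/4 (n(P) = -√(P + P)/4 = -√2*√P/4)
c = -173384 (c = -172920 - 464 = -173384)
y = 30*I*√6 (y = (-√2*√(-3)/4)*(-269 + 149) = -√2*I*√3/4*(-120) = -I*√6/4*(-120) = 30*I*√6 ≈ 73.485*I)
1/(c + y) = 1/(-173384 + 30*I*√6)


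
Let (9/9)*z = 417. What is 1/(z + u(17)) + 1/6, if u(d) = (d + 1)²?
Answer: 83/494 ≈ 0.16802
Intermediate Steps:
z = 417
u(d) = (1 + d)²
1/(z + u(17)) + 1/6 = 1/(417 + (1 + 17)²) + 1/6 = 1/(417 + 18²) + ⅙ = 1/(417 + 324) + ⅙ = 1/741 + ⅙ = 83/494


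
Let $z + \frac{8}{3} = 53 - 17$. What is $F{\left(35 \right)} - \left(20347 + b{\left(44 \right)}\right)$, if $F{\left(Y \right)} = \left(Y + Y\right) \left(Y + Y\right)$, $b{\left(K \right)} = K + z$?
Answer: $- \frac{46573}{3} \approx -15524.0$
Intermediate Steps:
$z = \frac{100}{3}$ ($z = - \frac{8}{3} + \left(53 - 17\right) = - \frac{8}{3} + 36 = \frac{100}{3} \approx 33.333$)
$b{\left(K \right)} = \frac{100}{3} + K$ ($b{\left(K \right)} = K + \frac{100}{3} = \frac{100}{3} + K$)
$F{\left(Y \right)} = 4 Y^{2}$ ($F{\left(Y \right)} = 2 Y 2 Y = 4 Y^{2}$)
$F{\left(35 \right)} - \left(20347 + b{\left(44 \right)}\right) = 4 \cdot 35^{2} - \frac{61273}{3} = 4 \cdot 1225 - \frac{61273}{3} = 4900 - \frac{61273}{3} = - \frac{46573}{3}$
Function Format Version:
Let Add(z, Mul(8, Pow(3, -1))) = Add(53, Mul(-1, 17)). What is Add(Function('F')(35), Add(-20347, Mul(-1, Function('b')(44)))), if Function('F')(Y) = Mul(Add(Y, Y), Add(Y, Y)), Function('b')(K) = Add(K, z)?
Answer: Rational(-46573, 3) ≈ -15524.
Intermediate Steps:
z = Rational(100, 3) (z = Add(Rational(-8, 3), Add(53, Mul(-1, 17))) = Add(Rational(-8, 3), Add(53, -17)) = Add(Rational(-8, 3), 36) = Rational(100, 3) ≈ 33.333)
Function('b')(K) = Add(Rational(100, 3), K) (Function('b')(K) = Add(K, Rational(100, 3)) = Add(Rational(100, 3), K))
Function('F')(Y) = Mul(4, Pow(Y, 2)) (Function('F')(Y) = Mul(Mul(2, Y), Mul(2, Y)) = Mul(4, Pow(Y, 2)))
Add(Function('F')(35), Add(-20347, Mul(-1, Function('b')(44)))) = Add(Mul(4, Pow(35, 2)), Add(-20347, Mul(-1, Add(Rational(100, 3), 44)))) = Add(Mul(4, 1225), Add(-20347, Mul(-1, Rational(232, 3)))) = Add(4900, Add(-20347, Rational(-232, 3))) = Add(4900, Rational(-61273, 3)) = Rational(-46573, 3)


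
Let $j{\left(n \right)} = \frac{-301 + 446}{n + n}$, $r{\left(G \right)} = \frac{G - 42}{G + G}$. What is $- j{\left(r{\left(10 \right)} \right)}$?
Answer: $\frac{725}{16} \approx 45.313$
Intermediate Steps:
$r{\left(G \right)} = \frac{-42 + G}{2 G}$
$j{\left(n \right)} = \frac{145}{2 n}$
$- j{\left(r{\left(10 \right)} \right)} = - \frac{145}{2 \frac{-42 + 10}{2 \cdot 10}} = - \frac{145}{2 \cdot \frac{1}{2} \cdot \frac{1}{10} \left(-32\right)} = - \frac{145}{2 \left(- \frac{8}{5}\right)} = - \frac{145 \left(-5\right)}{2 \cdot 8} = \left(-1\right) \left(- \frac{725}{16}\right) = \frac{725}{16}$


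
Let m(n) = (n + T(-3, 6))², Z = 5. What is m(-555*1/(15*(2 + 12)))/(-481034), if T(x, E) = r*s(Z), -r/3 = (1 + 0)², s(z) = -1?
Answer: -25/94282664 ≈ -2.6516e-7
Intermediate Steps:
r = -3 (r = -3*(1 + 0)² = -3*1² = -3*1 = -3)
T(x, E) = 3 (T(x, E) = -3*(-1) = 3)
m(n) = (3 + n)² (m(n) = (n + 3)² = (3 + n)²)
m(-555*1/(15*(2 + 12)))/(-481034) = (3 - 555*1/(15*(2 + 12)))²/(-481034) = (3 - 555/(14*15))²*(-1/481034) = (3 - 555/210)²*(-1/481034) = (3 - 555*1/210)²*(-1/481034) = (3 - 37/14)²*(-1/481034) = (5/14)²*(-1/481034) = (25/196)*(-1/481034) = -25/94282664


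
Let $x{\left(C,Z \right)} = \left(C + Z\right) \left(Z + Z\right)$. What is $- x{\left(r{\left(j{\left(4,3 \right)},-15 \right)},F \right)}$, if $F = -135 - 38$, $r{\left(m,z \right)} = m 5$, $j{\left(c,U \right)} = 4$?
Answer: $-52938$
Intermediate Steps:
$r{\left(m,z \right)} = 5 m$
$F = -173$
$x{\left(C,Z \right)} = 2 Z \left(C + Z\right)$ ($x{\left(C,Z \right)} = \left(C + Z\right) 2 Z = 2 Z \left(C + Z\right)$)
$- x{\left(r{\left(j{\left(4,3 \right)},-15 \right)},F \right)} = - 2 \left(-173\right) \left(5 \cdot 4 - 173\right) = - 2 \left(-173\right) \left(20 - 173\right) = - 2 \left(-173\right) \left(-153\right) = \left(-1\right) 52938 = -52938$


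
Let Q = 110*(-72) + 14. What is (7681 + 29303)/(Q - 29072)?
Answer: -6164/6163 ≈ -1.0002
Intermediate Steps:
Q = -7906 (Q = -7920 + 14 = -7906)
(7681 + 29303)/(Q - 29072) = (7681 + 29303)/(-7906 - 29072) = 36984/(-36978) = 36984*(-1/36978) = -6164/6163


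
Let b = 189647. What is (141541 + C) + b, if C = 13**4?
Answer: 359749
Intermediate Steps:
C = 28561
(141541 + C) + b = (141541 + 28561) + 189647 = 170102 + 189647 = 359749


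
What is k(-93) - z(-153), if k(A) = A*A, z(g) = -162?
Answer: 8811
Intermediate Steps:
k(A) = A²
k(-93) - z(-153) = (-93)² - 1*(-162) = 8649 + 162 = 8811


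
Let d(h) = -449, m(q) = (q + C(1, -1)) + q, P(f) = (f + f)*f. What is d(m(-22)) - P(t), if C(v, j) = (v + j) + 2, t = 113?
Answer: -25987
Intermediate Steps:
C(v, j) = 2 + j + v (C(v, j) = (j + v) + 2 = 2 + j + v)
P(f) = 2*f² (P(f) = (2*f)*f = 2*f²)
m(q) = 2 + 2*q (m(q) = (q + (2 - 1 + 1)) + q = (q + 2) + q = (2 + q) + q = 2 + 2*q)
d(m(-22)) - P(t) = -449 - 2*113² = -449 - 2*12769 = -449 - 1*25538 = -449 - 25538 = -25987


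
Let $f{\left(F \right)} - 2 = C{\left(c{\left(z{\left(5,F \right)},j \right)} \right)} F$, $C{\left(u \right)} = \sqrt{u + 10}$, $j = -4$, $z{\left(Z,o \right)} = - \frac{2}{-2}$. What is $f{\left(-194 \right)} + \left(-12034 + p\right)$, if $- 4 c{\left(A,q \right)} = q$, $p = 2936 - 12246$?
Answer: $-21342 - 194 \sqrt{11} \approx -21985.0$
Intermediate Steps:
$z{\left(Z,o \right)} = 1$ ($z{\left(Z,o \right)} = \left(-2\right) \left(- \frac{1}{2}\right) = 1$)
$p = -9310$
$c{\left(A,q \right)} = - \frac{q}{4}$
$C{\left(u \right)} = \sqrt{10 + u}$
$f{\left(F \right)} = 2 + F \sqrt{11}$ ($f{\left(F \right)} = 2 + \sqrt{10 - -1} F = 2 + \sqrt{10 + 1} F = 2 + \sqrt{11} F = 2 + F \sqrt{11}$)
$f{\left(-194 \right)} + \left(-12034 + p\right) = \left(2 - 194 \sqrt{11}\right) - 21344 = -21342 - 194 \sqrt{11}$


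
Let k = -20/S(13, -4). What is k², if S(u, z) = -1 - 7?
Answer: 25/4 ≈ 6.2500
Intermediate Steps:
S(u, z) = -8
k = 5/2 (k = -20/(-8) = -20*(-⅛) = 5/2 ≈ 2.5000)
k² = (5/2)² = 25/4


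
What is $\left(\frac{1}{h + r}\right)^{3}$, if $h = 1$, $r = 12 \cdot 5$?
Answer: $\frac{1}{226981} \approx 4.4057 \cdot 10^{-6}$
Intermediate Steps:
$r = 60$
$\left(\frac{1}{h + r}\right)^{3} = \left(\frac{1}{1 + 60}\right)^{3} = \left(\frac{1}{61}\right)^{3} = \frac{1}{226981}$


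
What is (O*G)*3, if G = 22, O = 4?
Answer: 264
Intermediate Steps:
(O*G)*3 = (4*22)*3 = 88*3 = 264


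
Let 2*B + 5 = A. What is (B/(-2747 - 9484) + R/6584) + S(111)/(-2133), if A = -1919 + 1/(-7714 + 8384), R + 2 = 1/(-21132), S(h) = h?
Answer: 14628170553577/556005733261920 ≈ 0.026309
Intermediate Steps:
R = -42265/21132 (R = -2 + 1/(-21132) = -2 - 1/21132 = -42265/21132 ≈ -2.0000)
A = -1285729/670 (A = -1919 + 1/670 = -1285729/670 ≈ -1919.0)
B = -1289079/1340 (B = -5/2 + (½)*(-1285729/670) = -5/2 - 1285729/1340 = -1289079/1340 ≈ -962.00)
(B/(-2747 - 9484) + R/6584) + S(111)/(-2133) = (-1289079/(1340*(-2747 - 9484)) - 42265/21132/6584) + 111/(-2133) = (-1289079/1340/(-12231) - 42265/21132*1/6584) + 111*(-1/2133) = (-1289079/1340*(-1/12231) - 42265/139133088) - 37/711 = (143231/1821060 - 42265/139133088) - 37/711 = 61269148847/782005250720 - 37/711 = 14628170553577/556005733261920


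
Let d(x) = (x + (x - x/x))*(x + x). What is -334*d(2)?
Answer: -4008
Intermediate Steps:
d(x) = 2*x*(-1 + 2*x) (d(x) = (x + (x - 1*1))*(2*x) = (x + (x - 1))*(2*x) = (x + (-1 + x))*(2*x) = (-1 + 2*x)*(2*x) = 2*x*(-1 + 2*x))
-334*d(2) = -668*2*(-1 + 2*2) = -668*2*(-1 + 4) = -668*2*3 = -334*12 = -4008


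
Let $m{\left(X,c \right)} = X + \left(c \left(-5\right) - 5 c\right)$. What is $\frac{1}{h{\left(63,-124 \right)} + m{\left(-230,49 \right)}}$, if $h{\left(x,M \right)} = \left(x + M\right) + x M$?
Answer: $- \frac{1}{8593} \approx -0.00011637$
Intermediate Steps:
$m{\left(X,c \right)} = X - 10 c$
$h{\left(x,M \right)} = M + x + M x$ ($h{\left(x,M \right)} = \left(M + x\right) + M x = M + x + M x$)
$\frac{1}{h{\left(63,-124 \right)} + m{\left(-230,49 \right)}} = \frac{1}{\left(-124 + 63 - 7812\right) - 720} = \frac{1}{-7873 - 720} = \frac{1}{-8593} = - \frac{1}{8593}$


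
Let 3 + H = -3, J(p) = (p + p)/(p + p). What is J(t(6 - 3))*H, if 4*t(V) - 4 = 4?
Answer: -6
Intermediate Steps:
t(V) = 2 (t(V) = 1 + (¼)*4 = 1 + 1 = 2)
J(p) = 1 (J(p) = (2*p)/((2*p)) = (2*p)*(1/(2*p)) = 1)
H = -6 (H = -3 - 3 = -6)
J(t(6 - 3))*H = 1*(-6) = -6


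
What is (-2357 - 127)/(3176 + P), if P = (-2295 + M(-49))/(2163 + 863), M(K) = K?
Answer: -313191/400343 ≈ -0.78231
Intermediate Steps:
P = -1172/1513 (P = (-2295 - 49)/(2163 + 863) = -2344/3026 = -2344*1/3026 = -1172/1513 ≈ -0.77462)
(-2357 - 127)/(3176 + P) = (-2357 - 127)/(3176 - 1172/1513) = -2484/4804116/1513 = -2484*1513/4804116 = -313191/400343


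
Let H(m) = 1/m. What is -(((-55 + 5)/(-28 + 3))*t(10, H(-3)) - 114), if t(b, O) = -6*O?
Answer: 110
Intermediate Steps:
-(((-55 + 5)/(-28 + 3))*t(10, H(-3)) - 114) = -(((-55 + 5)/(-28 + 3))*(-6/(-3)) - 114) = -((-50/(-25))*(-6*(-1/3)) - 114) = -(-50*(-1/25)*2 - 114) = -(2*2 - 114) = -(4 - 114) = -1*(-110) = 110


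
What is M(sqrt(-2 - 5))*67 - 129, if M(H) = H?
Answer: -129 + 67*I*sqrt(7) ≈ -129.0 + 177.27*I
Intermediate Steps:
M(sqrt(-2 - 5))*67 - 129 = sqrt(-2 - 5)*67 - 129 = sqrt(-7)*67 - 129 = (I*sqrt(7))*67 - 129 = 67*I*sqrt(7) - 129 = -129 + 67*I*sqrt(7)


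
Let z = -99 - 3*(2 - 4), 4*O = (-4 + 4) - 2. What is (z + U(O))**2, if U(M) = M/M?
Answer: 8464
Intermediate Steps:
O = -1/2 (O = ((-4 + 4) - 2)/4 = (0 - 2)/4 = (1/4)*(-2) = -1/2 ≈ -0.50000)
U(M) = 1
z = -93 (z = -99 - 3*(-2) = -99 + 6 = -93)
(z + U(O))**2 = (-93 + 1)**2 = (-92)**2 = 8464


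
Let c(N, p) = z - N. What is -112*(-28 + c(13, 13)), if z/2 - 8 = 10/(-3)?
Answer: 10640/3 ≈ 3546.7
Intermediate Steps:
z = 28/3 (z = 16 + 2*(10/(-3)) = 16 + 2*(10*(-1/3)) = 16 + 2*(-10/3) = 16 - 20/3 = 28/3 ≈ 9.3333)
c(N, p) = 28/3 - N
-112*(-28 + c(13, 13)) = -112*(-28 + (28/3 - 1*13)) = -112*(-28 + (28/3 - 13)) = -112*(-28 - 11/3) = -112*(-95/3) = 10640/3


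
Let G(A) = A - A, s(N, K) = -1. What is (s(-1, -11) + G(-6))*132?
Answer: -132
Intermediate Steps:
G(A) = 0
(s(-1, -11) + G(-6))*132 = (-1 + 0)*132 = -1*132 = -132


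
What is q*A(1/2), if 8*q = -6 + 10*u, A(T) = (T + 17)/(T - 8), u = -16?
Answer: 581/12 ≈ 48.417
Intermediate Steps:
A(T) = (17 + T)/(-8 + T)
q = -83/4 (q = (-6 + 10*(-16))/8 = (-6 - 160)/8 = (1/8)*(-166) = -83/4 ≈ -20.750)
q*A(1/2) = -83*(17 + 1/2)/(4*(-8 + 1/2)) = -83*35/(4*(-15/2)*2) = -(-83)*35/(30*2) = -83/4*(-7/3) = 581/12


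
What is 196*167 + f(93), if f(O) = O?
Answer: 32825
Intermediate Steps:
196*167 + f(93) = 196*167 + 93 = 32732 + 93 = 32825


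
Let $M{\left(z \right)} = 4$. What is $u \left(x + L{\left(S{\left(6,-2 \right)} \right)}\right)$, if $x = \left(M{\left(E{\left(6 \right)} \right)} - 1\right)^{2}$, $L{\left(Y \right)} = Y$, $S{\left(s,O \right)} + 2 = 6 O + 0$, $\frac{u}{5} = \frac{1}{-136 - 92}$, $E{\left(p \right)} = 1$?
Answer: $\frac{25}{228} \approx 0.10965$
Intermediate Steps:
$u = - \frac{5}{228}$ ($u = \frac{5}{-136 - 92} = \frac{5}{-228} = 5 \left(- \frac{1}{228}\right) = - \frac{5}{228} \approx -0.02193$)
$S{\left(s,O \right)} = -2 + 6 O$ ($S{\left(s,O \right)} = -2 + \left(6 O + 0\right) = -2 + 6 O$)
$x = 9$ ($x = \left(4 - 1\right)^{2} = 3^{2} = 9$)
$u \left(x + L{\left(S{\left(6,-2 \right)} \right)}\right) = - \frac{5 \left(9 + \left(-2 + 6 \left(-2\right)\right)\right)}{228} = - \frac{5 \left(9 - 14\right)}{228} = \left(- \frac{5}{228}\right) \left(-5\right) = \frac{25}{228}$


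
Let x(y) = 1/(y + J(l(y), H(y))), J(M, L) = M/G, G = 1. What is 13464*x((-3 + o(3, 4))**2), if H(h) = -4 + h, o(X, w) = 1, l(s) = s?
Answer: 1683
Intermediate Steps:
J(M, L) = M (J(M, L) = M/1 = M*1 = M)
x(y) = 1/(2*y) (x(y) = 1/(y + y) = 1/(2*y))
13464*x((-3 + o(3, 4))**2) = 13464*(1/(2*((-3 + 1)**2))) = 13464*(1/(2*((-2)**2))) = 13464*((1/2)/4) = 13464*((1/2)*(1/4)) = 13464*(1/8) = 1683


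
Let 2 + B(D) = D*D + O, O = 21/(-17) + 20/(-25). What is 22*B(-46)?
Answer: 3949374/85 ≈ 46463.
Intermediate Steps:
O = -173/85 (O = 21*(-1/17) + 20*(-1/25) = -21/17 - ⅘ = -173/85 ≈ -2.0353)
B(D) = -343/85 + D² (B(D) = -2 + (D*D - 173/85) = -2 + (D² - 173/85) = -2 + (-173/85 + D²) = -343/85 + D²)
22*B(-46) = 22*(-343/85 + (-46)²) = 22*(-343/85 + 2116) = 22*(179517/85) = 3949374/85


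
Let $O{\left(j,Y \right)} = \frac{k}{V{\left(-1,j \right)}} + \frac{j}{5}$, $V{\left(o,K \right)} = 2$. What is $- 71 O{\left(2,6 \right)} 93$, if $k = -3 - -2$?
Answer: $\frac{6603}{10} \approx 660.3$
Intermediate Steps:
$k = -1$ ($k = -3 + 2 = -1$)
$O{\left(j,Y \right)} = - \frac{1}{2} + \frac{j}{5}$
$- 71 O{\left(2,6 \right)} 93 = - 71 \left(- \frac{1}{2} + \frac{1}{5} \cdot 2\right) 93 = - 71 \left(- \frac{1}{2} + \frac{2}{5}\right) 93 = \left(-71\right) \left(- \frac{1}{10}\right) 93 = \frac{71}{10} \cdot 93 = \frac{6603}{10}$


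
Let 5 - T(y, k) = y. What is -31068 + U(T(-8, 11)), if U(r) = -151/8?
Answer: -248695/8 ≈ -31087.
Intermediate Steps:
T(y, k) = 5 - y
U(r) = -151/8 (U(r) = -151*⅛ = -151/8)
-31068 + U(T(-8, 11)) = -31068 - 151/8 = -248695/8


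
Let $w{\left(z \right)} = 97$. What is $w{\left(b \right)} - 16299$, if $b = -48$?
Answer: $-16202$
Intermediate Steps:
$w{\left(b \right)} - 16299 = 97 - 16299 = -16202$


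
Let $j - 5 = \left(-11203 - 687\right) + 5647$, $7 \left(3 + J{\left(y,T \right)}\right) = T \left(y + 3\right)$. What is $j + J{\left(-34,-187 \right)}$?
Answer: $- \frac{37890}{7} \approx -5412.9$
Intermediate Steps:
$J{\left(y,T \right)} = -3 + \frac{T \left(3 + y\right)}{7}$ ($J{\left(y,T \right)} = -3 + \frac{T \left(y + 3\right)}{7} = -3 + \frac{T \left(3 + y\right)}{7}$)
$j = -6238$ ($j = 5 + \left(\left(-11203 - 687\right) + 5647\right) = 5 + \left(-11890 + 5647\right) = 5 - 6243 = -6238$)
$j + J{\left(-34,-187 \right)} = -6238 + \left(-3 + \frac{3}{7} \left(-187\right) + \frac{1}{7} \left(-187\right) \left(-34\right)\right) = -6238 - - \frac{5776}{7} = -6238 + \frac{5776}{7} = - \frac{37890}{7}$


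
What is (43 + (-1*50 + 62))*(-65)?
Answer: -3575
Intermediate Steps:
(43 + (-1*50 + 62))*(-65) = (43 + (-50 + 62))*(-65) = (43 + 12)*(-65) = 55*(-65) = -3575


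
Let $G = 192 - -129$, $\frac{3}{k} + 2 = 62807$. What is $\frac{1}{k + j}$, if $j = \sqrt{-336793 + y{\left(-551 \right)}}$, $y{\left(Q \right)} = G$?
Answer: $\frac{20935}{147467005034201} - \frac{876548450 i \sqrt{84118}}{147467005034201} \approx 1.4196 \cdot 10^{-10} - 0.001724 i$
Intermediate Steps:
$k = \frac{1}{20935}$ ($k = \frac{3}{-2 + 62807} = \frac{3}{62805} = 3 \cdot \frac{1}{62805} = \frac{1}{20935} \approx 4.7767 \cdot 10^{-5}$)
$G = 321$ ($G = 192 + 129 = 321$)
$y{\left(Q \right)} = 321$
$j = 2 i \sqrt{84118}$ ($j = \sqrt{-336793 + 321} = \sqrt{-336472} = 2 i \sqrt{84118} \approx 580.06 i$)
$\frac{1}{k + j} = \frac{1}{\frac{1}{20935} + 2 i \sqrt{84118}}$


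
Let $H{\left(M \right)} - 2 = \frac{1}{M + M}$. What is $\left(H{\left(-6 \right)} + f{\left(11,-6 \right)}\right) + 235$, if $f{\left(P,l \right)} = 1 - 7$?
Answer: $\frac{2771}{12} \approx 230.92$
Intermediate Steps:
$f{\left(P,l \right)} = -6$ ($f{\left(P,l \right)} = 1 - 7 = -6$)
$H{\left(M \right)} = 2 + \frac{1}{2 M}$ ($H{\left(M \right)} = 2 + \frac{1}{M + M} = 2 + \frac{1}{2 M}$)
$\left(H{\left(-6 \right)} + f{\left(11,-6 \right)}\right) + 235 = \left(\left(2 + \frac{1}{2 \left(-6\right)}\right) - 6\right) + 235 = \left(\left(2 + \frac{1}{2} \left(- \frac{1}{6}\right)\right) - 6\right) + 235 = \left(\left(2 - \frac{1}{12}\right) - 6\right) + 235 = \left(\frac{23}{12} - 6\right) + 235 = - \frac{49}{12} + 235 = \frac{2771}{12}$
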